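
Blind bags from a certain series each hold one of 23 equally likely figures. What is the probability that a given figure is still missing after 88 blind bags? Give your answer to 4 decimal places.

Each blind bag misses the fixed figure with probability (23-1)/23 = 22/23, independently.
P(still missing after 88) = (22/23)^88 = 0.02001.

0.0200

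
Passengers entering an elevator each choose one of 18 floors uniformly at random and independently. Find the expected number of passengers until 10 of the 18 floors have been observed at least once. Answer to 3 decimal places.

With k distinct floors already seen, the next new one arrives after an expected 18/(18-k) passengers.
Sum over k = 0,...,9: E = 18/18 + 18/17 + 18/16 + ... + 18/10 + 18/9 = 13.9905.

13.991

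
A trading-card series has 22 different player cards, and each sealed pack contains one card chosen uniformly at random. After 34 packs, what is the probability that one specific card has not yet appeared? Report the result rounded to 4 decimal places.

0.2056

Each pack misses the fixed card with probability (22-1)/22 = 21/22, independently.
P(still missing after 34) = (21/22)^34 = 0.20563.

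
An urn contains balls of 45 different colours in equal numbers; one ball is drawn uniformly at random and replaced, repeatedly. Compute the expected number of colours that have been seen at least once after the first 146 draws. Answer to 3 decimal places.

43.308

For each colour, P(seen in 146 draws) = 1 - (44/45)^146 = 0.9624.
By linearity of expectation, E[distinct seen] = 45·(1 - (44/45)^146) = 43.3085.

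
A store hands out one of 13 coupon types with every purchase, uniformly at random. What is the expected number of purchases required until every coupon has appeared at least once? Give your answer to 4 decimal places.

Split into phases: going from k distinct to k+1 distinct takes on average 13/(13-k) purchases.
E[T] = 13/13 + 13/12 + 13/11 + ... + 13/2 + 13/1 = 13·H_{13}.
H_{13} = 3.18013, so E[T] = 41.34174.

41.3417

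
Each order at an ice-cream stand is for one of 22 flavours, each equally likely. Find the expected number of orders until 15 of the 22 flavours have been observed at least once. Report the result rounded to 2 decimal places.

24.16

With k distinct flavours already seen, the next new one arrives after an expected 22/(22-k) orders.
Sum over k = 0,...,14: E = 22/22 + 22/21 + 22/20 + ... + 22/9 + 22/8 = 24.155.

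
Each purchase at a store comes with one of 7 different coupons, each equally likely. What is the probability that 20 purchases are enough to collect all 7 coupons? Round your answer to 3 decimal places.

Let A_i be the event that coupon i is missing after 20 purchases. By inclusion–exclusion on the A_i,
P(all seen) = Σ_{j=0}^{7} (-1)^j C(7,j)((7-j)/7)^20
= 1.0000 - 0.3207 + 0.0251 - 0.0005 + 0.0000 - 0.0000 + 0.0000 - 0.0000
= 0.7039.

0.704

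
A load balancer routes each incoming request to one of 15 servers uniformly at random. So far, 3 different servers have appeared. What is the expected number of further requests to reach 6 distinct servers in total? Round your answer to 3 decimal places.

From k distinct to k+1 distinct takes on average 15/(15-k) requests.
Sum over k = 3,...,5: E = 15/12 + 15/11 + 15/10 = 4.1136.

4.114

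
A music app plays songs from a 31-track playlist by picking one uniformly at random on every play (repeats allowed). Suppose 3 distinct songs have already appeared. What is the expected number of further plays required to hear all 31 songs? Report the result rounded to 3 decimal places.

The wait to go from k to k+1 distinct songs is geometric with mean 31/(31-k).
Sum over k = 3,...,30: E = 31/28 + 31/27 + 31/26 + ... + 31/2 + 31/1 = 121.7423.

121.742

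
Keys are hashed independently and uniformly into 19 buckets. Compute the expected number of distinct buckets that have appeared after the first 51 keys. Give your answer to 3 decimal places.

For each bucket, P(seen in 51 keys) = 1 - (18/19)^51 = 0.9365.
By linearity of expectation, E[distinct seen] = 19·(1 - (18/19)^51) = 17.7944.

17.794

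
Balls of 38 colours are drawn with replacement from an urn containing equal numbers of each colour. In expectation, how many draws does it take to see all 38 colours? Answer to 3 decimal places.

The wait to go from k to k+1 distinct colours is geometric with mean 38/(38-k).
E[T] = 38/38 + 38/37 + 38/36 + ... + 38/2 + 38/1 = 38·H_{38}.
H_{38} = 4.2279, so E[T] = 160.6603.

160.660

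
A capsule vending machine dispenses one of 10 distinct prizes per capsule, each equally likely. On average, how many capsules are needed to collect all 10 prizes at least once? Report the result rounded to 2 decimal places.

Split into phases: going from k distinct to k+1 distinct takes on average 10/(10-k) capsules.
E[T] = 10/10 + 10/9 + 10/8 + ... + 10/2 + 10/1 = 10·H_{10}.
H_{10} = 2.929, so E[T] = 29.290.

29.29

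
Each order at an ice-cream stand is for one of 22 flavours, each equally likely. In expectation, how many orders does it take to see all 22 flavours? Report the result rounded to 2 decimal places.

81.20

After k distinct flavours have appeared, the next order gives a new one with probability (22-k)/22, so the expected wait for the (k+1)-th is 22/(22-k).
E[T] = 22/22 + 22/21 + 22/20 + ... + 22/2 + 22/1 = 22·H_{22}.
H_{22} = 3.691, so E[T] = 81.198.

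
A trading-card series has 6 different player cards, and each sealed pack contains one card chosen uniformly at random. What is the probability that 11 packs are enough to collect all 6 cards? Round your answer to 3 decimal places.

0.356

By inclusion–exclusion over which cards are missing,
P(all seen) = Σ_{j=0}^{6} (-1)^j C(6,j)((6-j)/6)^11
= 1.0000 - 0.8075 + 0.1734 - 0.0098 + 0.0001 - 0.0000 + 0.0000
= 0.3562.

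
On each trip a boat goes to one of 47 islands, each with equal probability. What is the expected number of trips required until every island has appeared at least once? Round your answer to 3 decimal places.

After k distinct islands have appeared, the next trip gives a new one with probability (47-k)/47, so the expected wait for the (k+1)-th is 47/(47-k).
E[T] = 47/47 + 47/46 + 47/45 + ... + 47/2 + 47/1 = 47·H_{47}.
H_{47} = 4.4380, so E[T] = 208.5843.

208.584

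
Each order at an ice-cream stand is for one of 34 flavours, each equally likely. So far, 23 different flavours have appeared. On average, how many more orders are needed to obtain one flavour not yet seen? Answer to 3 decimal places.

3.091

The number of orders until the next new flavour is geometric with success probability 11/34, so its mean is 34/11.
E = 34/11 = 3.0909.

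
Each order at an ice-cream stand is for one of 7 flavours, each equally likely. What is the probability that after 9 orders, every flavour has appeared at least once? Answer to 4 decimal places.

0.0577

By inclusion–exclusion over which flavours are missing,
P(all seen) = Σ_{j=0}^{7} (-1)^j C(7,j)((7-j)/7)^9
= 1.00000 - 1.74814 + 1.01641 - 0.22737 + 0.01707 - 0.00027 + 0.00000 - 0.00000
= 0.05770.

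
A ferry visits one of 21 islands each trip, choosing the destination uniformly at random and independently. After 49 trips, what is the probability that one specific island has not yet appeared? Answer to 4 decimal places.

0.0916

Each trip misses the fixed island with probability (21-1)/21 = 20/21, independently.
P(still missing after 49) = (20/21)^49 = 0.09156.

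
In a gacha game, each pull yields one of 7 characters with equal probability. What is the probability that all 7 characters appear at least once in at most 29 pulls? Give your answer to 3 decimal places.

0.921

Let A_i be the event that character i is missing after 29 pulls. By inclusion–exclusion on the A_i,
P(all seen) = Σ_{j=0}^{7} (-1)^j C(7,j)((7-j)/7)^29
= 1.0000 - 0.0801 + 0.0012 - 0.0000 + 0.0000 - 0.0000 + 0.0000 - 0.0000
= 0.9211.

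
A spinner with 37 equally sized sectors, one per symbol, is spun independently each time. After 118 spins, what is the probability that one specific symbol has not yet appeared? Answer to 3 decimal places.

0.039

On each spin the fixed symbol fails to appear with probability 36/37.
P(still missing after 118) = (36/37)^118 = 0.0394.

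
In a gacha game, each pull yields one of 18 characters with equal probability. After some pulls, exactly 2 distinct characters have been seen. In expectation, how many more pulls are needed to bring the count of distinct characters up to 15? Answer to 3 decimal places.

27.853

The wait to go from k to k+1 distinct characters is geometric with mean 18/(18-k).
Sum over k = 2,...,14: E = 18/16 + 18/15 + 18/14 + ... + 18/5 + 18/4 = 27.8531.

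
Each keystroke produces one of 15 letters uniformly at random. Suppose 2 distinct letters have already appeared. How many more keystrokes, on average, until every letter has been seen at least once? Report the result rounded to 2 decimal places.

47.70

With k distinct letters already seen, the next new one takes an expected 15/(15-k) keystrokes.
Sum over k = 2,...,14: E = 15/13 + 15/12 + 15/11 + ... + 15/2 + 15/1 = 47.702.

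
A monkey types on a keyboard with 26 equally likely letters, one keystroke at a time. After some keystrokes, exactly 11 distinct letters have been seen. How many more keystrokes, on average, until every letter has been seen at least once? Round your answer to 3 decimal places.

From k distinct to k+1 distinct takes on average 26/(26-k) keystrokes.
Sum over k = 11,...,25: E = 26/15 + 26/14 + 26/13 + ... + 26/2 + 26/1 = 86.2740.

86.274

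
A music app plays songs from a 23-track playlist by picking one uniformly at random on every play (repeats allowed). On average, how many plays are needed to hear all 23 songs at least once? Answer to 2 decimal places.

85.89

The wait to go from k to k+1 distinct songs is geometric with mean 23/(23-k).
E[T] = 23/23 + 23/22 + 23/21 + ... + 23/2 + 23/1 = 23·H_{23}.
H_{23} = 3.734, so E[T] = 85.889.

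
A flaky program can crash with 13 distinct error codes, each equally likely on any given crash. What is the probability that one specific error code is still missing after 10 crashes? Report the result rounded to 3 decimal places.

Each crash misses the fixed error code with probability (13-1)/13 = 12/13, independently.
P(still missing after 10) = (12/13)^10 = 0.4491.

0.449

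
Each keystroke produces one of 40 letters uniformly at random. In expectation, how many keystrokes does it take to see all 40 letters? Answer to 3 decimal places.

171.142

After k distinct letters have appeared, the next keystroke gives a new one with probability (40-k)/40, so the expected wait for the (k+1)-th is 40/(40-k).
E[T] = 40/40 + 40/39 + 40/38 + ... + 40/2 + 40/1 = 40·H_{40}.
H_{40} = 4.2785, so E[T] = 171.1417.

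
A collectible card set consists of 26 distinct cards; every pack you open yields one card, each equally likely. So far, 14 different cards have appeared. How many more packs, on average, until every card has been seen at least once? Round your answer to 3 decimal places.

80.683

With k distinct cards already seen, the next new one takes an expected 26/(26-k) packs.
Sum over k = 14,...,25: E = 26/12 + 26/11 + 26/10 + ... + 26/2 + 26/1 = 80.6835.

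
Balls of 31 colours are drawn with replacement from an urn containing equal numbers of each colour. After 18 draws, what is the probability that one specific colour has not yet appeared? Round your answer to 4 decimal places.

On each draw the fixed colour fails to appear with probability 30/31.
P(still missing after 18) = (30/31)^18 = 0.55421.

0.5542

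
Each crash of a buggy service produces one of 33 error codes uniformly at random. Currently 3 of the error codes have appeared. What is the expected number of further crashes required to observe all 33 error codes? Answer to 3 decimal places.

With k distinct error codes already seen, the next new one takes an expected 33/(33-k) crashes.
Sum over k = 3,...,32: E = 33/30 + 33/29 + 33/28 + ... + 33/2 + 33/1 = 131.8346.

131.835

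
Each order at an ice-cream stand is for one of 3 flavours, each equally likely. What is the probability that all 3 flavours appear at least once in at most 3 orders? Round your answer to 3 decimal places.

Let A_i be the event that flavour i is missing after 3 orders. By inclusion–exclusion on the A_i,
P(all seen) = Σ_{j=0}^{3} (-1)^j C(3,j)((3-j)/3)^3
= 1.0000 - 0.8889 + 0.1111 - 0.0000
= 0.2222.

0.222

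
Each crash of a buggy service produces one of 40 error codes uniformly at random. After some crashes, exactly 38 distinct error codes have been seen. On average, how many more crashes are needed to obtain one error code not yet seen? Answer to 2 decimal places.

The number of crashes until the next new error code is geometric with success probability 2/40, so its mean is 40/2.
E = 40/2 = 20.000.

20.00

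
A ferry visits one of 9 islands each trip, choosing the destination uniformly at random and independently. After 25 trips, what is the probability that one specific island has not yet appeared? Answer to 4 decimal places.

On each trip the fixed island fails to appear with probability 8/9.
P(still missing after 25) = (8/9)^25 = 0.05262.

0.0526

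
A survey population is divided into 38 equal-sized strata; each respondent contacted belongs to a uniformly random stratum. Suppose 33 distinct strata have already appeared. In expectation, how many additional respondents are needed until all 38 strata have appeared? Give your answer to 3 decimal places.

With k distinct strata already seen, the next new one takes an expected 38/(38-k) respondents.
Sum over k = 33,...,37: E = 38/5 + 38/4 + 38/3 + 38/2 + 38/1 = 86.7667.

86.767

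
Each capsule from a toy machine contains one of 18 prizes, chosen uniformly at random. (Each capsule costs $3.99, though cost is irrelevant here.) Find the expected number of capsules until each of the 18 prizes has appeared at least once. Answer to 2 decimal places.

Split into phases: going from k distinct to k+1 distinct takes on average 18/(18-k) capsules.
E[T] = 18/18 + 18/17 + 18/16 + ... + 18/2 + 18/1 = 18·H_{18}.
H_{18} = 3.495, so E[T] = 62.912.

62.91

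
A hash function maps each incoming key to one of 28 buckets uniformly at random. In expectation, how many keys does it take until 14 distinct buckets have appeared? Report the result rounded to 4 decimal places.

With k distinct buckets already seen, the next new one arrives after an expected 28/(28-k) keys.
Sum over k = 0,...,13: E = 28/28 + 28/27 + 28/26 + ... + 28/16 + 28/15 = 18.91704.

18.9170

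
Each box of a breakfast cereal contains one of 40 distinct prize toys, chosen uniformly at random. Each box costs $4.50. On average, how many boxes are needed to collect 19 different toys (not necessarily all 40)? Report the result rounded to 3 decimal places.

With k distinct toys already seen, the next new one arrives after an expected 40/(40-k) boxes.
Sum over k = 0,...,18: E = 40/40 + 40/39 + 40/38 + ... + 40/23 + 40/22 = 25.3274.

25.327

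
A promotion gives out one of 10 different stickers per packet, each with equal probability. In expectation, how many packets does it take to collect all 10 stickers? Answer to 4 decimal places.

29.2897

After k distinct stickers have appeared, the next packet gives a new one with probability (10-k)/10, so the expected wait for the (k+1)-th is 10/(10-k).
E[T] = 10/10 + 10/9 + 10/8 + ... + 10/2 + 10/1 = 10·H_{10}.
H_{10} = 2.92897, so E[T] = 29.28968.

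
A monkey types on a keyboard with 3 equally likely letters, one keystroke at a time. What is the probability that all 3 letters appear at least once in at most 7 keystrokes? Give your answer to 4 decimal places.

0.8258

By inclusion–exclusion over which letters are missing,
P(all seen) = Σ_{j=0}^{3} (-1)^j C(3,j)((3-j)/3)^7
= 1.00000 - 0.17558 + 0.00137 - 0.00000
= 0.82579.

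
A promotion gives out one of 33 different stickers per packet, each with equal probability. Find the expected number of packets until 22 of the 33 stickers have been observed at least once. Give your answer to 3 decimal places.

With k distinct stickers already seen, the next new one arrives after an expected 33/(33-k) packets.
Sum over k = 0,...,21: E = 33/33 + 33/32 + 33/31 + ... + 33/13 + 33/12 = 35.2744.

35.274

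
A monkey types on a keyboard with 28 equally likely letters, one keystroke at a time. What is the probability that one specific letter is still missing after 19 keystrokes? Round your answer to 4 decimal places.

On each keystroke the fixed letter fails to appear with probability 27/28.
P(still missing after 19) = (27/28)^19 = 0.50108.

0.5011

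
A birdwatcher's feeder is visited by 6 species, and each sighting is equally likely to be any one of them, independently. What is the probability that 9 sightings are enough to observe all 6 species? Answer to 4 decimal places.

0.1890

By inclusion–exclusion over which species are missing,
P(all seen) = Σ_{j=0}^{6} (-1)^j C(6,j)((6-j)/6)^9
= 1.00000 - 1.16284 + 0.39018 - 0.03906 + 0.00076 - 0.00000 + 0.00000
= 0.18904.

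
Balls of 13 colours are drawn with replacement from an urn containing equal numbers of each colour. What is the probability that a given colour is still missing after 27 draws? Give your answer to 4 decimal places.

Each draw misses the fixed colour with probability (13-1)/13 = 12/13, independently.
P(still missing after 27) = (12/13)^27 = 0.11519.

0.1152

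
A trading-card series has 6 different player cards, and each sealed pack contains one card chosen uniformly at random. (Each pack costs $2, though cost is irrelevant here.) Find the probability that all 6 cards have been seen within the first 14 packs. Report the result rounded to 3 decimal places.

By inclusion–exclusion over which cards are missing,
P(all seen) = Σ_{j=0}^{6} (-1)^j C(6,j)((6-j)/6)^14
= 1.0000 - 0.4673 + 0.0514 - 0.0012 + 0.0000 - 0.0000 + 0.0000
= 0.5828.

0.583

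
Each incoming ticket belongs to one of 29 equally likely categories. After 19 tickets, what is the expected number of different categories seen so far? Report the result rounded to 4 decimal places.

14.1119

For each category, P(seen in 19 tickets) = 1 - (28/29)^19 = 0.48662.
By linearity of expectation, E[distinct seen] = 29·(1 - (28/29)^19) = 14.11192.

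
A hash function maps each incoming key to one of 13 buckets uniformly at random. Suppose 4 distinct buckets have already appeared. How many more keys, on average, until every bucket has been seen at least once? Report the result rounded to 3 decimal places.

36.777

The wait to go from k to k+1 distinct buckets is geometric with mean 13/(13-k).
Sum over k = 4,...,12: E = 13/9 + 13/8 + 13/7 + ... + 13/2 + 13/1 = 36.7766.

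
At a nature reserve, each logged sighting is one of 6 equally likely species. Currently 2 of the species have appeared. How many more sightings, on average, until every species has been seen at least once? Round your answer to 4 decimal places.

12.5000

The wait to go from k to k+1 distinct species is geometric with mean 6/(6-k).
Sum over k = 2,...,5: E = 6/4 + 6/3 + 6/2 + 6/1 = 12.50000.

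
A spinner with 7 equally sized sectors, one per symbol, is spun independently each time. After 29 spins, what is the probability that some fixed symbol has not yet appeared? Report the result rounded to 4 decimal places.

On each spin the fixed symbol fails to appear with probability 6/7.
P(still missing after 29) = (6/7)^29 = 0.01144.

0.0114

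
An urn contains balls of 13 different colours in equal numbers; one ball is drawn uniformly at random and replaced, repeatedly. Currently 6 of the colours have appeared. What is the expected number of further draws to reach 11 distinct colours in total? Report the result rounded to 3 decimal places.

14.207

The wait to go from k to k+1 distinct colours is geometric with mean 13/(13-k).
Sum over k = 6,...,10: E = 13/7 + 13/6 + 13/5 + 13/4 + 13/3 = 14.2071.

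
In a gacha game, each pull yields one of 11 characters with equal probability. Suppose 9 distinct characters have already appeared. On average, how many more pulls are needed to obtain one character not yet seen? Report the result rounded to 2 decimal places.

Each pull yields a new character with probability (11-9)/11 = 2/11, so the wait is geometric with mean 11/2.
E = 11/2 = 5.500.

5.50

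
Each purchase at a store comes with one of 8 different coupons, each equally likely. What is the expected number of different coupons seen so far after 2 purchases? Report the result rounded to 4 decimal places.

1.8750

For each coupon, P(seen in 2 purchases) = 1 - (7/8)^2 = 0.23438.
By linearity of expectation, E[distinct seen] = 8·(1 - (7/8)^2) = 1.87500.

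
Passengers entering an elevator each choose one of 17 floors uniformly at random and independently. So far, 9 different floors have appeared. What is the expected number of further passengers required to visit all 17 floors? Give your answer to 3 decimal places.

46.204

The wait to go from k to k+1 distinct floors is geometric with mean 17/(17-k).
Sum over k = 9,...,16: E = 17/8 + 17/7 + 17/6 + ... + 17/2 + 17/1 = 46.2036.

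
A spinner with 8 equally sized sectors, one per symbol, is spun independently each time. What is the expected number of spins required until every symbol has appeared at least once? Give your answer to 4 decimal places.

21.7429

After k distinct symbols have appeared, the next spin gives a new one with probability (8-k)/8, so the expected wait for the (k+1)-th is 8/(8-k).
E[T] = 8/8 + 8/7 + 8/6 + ... + 8/2 + 8/1 = 8·H_{8}.
H_{8} = 2.71786, so E[T] = 21.74286.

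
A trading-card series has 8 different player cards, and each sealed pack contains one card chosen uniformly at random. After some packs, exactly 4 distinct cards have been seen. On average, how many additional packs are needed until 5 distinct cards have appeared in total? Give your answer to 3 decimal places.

2.000

With k distinct cards already seen, the next new one takes an expected 8/(8-k) packs.
Only the k = 4 term is needed: E = 8/4 = 2.0000.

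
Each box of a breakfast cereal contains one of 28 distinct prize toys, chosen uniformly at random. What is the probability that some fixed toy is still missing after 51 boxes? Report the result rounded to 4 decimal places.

0.1565

On each box the fixed toy fails to appear with probability 27/28.
P(still missing after 51) = (27/28)^51 = 0.15649.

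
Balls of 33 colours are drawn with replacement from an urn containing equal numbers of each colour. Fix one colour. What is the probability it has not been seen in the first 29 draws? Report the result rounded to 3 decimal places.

0.410

On each draw the fixed colour fails to appear with probability 32/33.
P(still missing after 29) = (32/33)^29 = 0.4097.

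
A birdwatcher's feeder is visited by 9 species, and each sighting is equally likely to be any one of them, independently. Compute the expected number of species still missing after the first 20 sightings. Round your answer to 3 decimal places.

For each species, P(unseen after 20) = (8/9)^20 = 0.0948.
By linearity of expectation, E[unseen] = 9·(8/9)^20 = 0.8535.

0.853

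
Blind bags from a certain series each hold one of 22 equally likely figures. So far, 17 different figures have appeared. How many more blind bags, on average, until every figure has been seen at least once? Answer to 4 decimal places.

With k distinct figures already seen, the next new one takes an expected 22/(22-k) blind bags.
Sum over k = 17,...,21: E = 22/5 + 22/4 + 22/3 + 22/2 + 22/1 = 50.23333.

50.2333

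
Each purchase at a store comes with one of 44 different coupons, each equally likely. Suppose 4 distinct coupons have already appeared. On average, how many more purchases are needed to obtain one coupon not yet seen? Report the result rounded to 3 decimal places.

1.100

The number of purchases until the next new coupon is geometric with success probability 40/44, so its mean is 44/40.
E = 44/40 = 1.1000.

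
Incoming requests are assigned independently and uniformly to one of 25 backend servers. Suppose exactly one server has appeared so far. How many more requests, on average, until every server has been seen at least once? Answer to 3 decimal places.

From k distinct to k+1 distinct takes on average 25/(25-k) requests.
Sum over k = 1,...,24: E = 25/24 + 25/23 + 25/22 + ... + 25/2 + 25/1 = 94.3990.

94.399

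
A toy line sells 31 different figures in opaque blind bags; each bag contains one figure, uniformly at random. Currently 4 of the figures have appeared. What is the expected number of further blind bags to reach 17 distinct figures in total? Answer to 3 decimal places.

With k distinct figures already seen, the next new one takes an expected 31/(31-k) blind bags.
Sum over k = 4,...,16: E = 31/27 + 31/26 + 31/25 + ... + 31/16 + 31/15 = 19.8367.

19.837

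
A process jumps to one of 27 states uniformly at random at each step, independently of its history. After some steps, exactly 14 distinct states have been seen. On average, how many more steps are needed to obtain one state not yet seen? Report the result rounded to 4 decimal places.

The number of steps until the next new state is geometric with success probability 13/27, so its mean is 27/13.
E = 27/13 = 2.07692.

2.0769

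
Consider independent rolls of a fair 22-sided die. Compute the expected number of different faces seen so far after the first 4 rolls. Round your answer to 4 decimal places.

3.7354

For each face, P(seen in 4 rolls) = 1 - (21/22)^4 = 0.16979.
By linearity of expectation, E[distinct seen] = 22·(1 - (21/22)^4) = 3.73544.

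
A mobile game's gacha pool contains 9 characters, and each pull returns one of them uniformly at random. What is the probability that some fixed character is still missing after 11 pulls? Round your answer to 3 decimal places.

0.274

On each pull the fixed character fails to appear with probability 8/9.
P(still missing after 11) = (8/9)^11 = 0.2737.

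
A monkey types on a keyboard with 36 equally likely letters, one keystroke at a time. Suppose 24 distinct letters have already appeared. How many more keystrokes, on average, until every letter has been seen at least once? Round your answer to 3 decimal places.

111.716

With k distinct letters already seen, the next new one takes an expected 36/(36-k) keystrokes.
Sum over k = 24,...,35: E = 36/12 + 36/11 + 36/10 + ... + 36/2 + 36/1 = 111.7156.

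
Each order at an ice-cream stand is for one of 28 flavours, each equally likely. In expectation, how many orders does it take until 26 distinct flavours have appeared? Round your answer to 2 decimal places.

67.96

With k distinct flavours already seen, the next new one arrives after an expected 28/(28-k) orders.
Sum over k = 0,...,25: E = 28/28 + 28/27 + 28/26 + ... + 28/4 + 28/3 = 67.961.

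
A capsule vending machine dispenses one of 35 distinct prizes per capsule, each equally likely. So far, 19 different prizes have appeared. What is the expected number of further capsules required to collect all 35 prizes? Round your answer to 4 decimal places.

118.3255

From k distinct to k+1 distinct takes on average 35/(35-k) capsules.
Sum over k = 19,...,34: E = 35/16 + 35/15 + 35/14 + ... + 35/2 + 35/1 = 118.32551.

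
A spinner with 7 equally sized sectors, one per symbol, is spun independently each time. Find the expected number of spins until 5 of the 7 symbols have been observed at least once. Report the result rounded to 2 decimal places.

Going from k to k+1 distinct takes a geometric number of spins with mean 7/(7-k).
Sum over k = 0,...,4: E = 7/7 + 7/6 + 7/5 + 7/4 + 7/3 = 7.650.

7.65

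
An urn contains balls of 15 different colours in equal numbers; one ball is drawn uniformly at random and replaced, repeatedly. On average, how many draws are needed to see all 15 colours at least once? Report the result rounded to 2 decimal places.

49.77

After k distinct colours have appeared, the next draw gives a new one with probability (15-k)/15, so the expected wait for the (k+1)-th is 15/(15-k).
E[T] = 15/15 + 15/14 + 15/13 + ... + 15/2 + 15/1 = 15·H_{15}.
H_{15} = 3.318, so E[T] = 49.773.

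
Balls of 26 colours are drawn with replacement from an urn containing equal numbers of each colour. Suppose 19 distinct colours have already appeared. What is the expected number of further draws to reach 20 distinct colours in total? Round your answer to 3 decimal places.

3.714

The wait to go from k to k+1 distinct colours is geometric with mean 26/(26-k).
Only the k = 19 term is needed: E = 26/7 = 3.7143.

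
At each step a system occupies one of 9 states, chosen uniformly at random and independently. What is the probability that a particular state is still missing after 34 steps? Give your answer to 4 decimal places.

On each step the fixed state fails to appear with probability 8/9.
P(still missing after 34) = (8/9)^34 = 0.01823.

0.0182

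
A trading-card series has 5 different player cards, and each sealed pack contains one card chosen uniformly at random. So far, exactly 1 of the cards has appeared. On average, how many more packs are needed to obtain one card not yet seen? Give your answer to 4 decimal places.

Each pack yields a new card with probability (5-1)/5 = 4/5, so the wait is geometric with mean 5/4.
E = 5/4 = 1.25000.

1.2500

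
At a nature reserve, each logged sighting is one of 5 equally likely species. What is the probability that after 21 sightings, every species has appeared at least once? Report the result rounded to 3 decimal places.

Let A_i be the event that species i is missing after 21 sightings. By inclusion–exclusion on the A_i,
P(all seen) = Σ_{j=0}^{5} (-1)^j C(5,j)((5-j)/5)^21
= 1.0000 - 0.0461 + 0.0002 - 0.0000 + 0.0000 - 0.0000
= 0.9541.

0.954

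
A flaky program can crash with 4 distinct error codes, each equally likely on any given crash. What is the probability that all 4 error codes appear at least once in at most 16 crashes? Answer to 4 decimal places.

0.9600

By inclusion–exclusion over which error codes are missing,
P(all seen) = Σ_{j=0}^{4} (-1)^j C(4,j)((4-j)/4)^16
= 1.00000 - 0.04009 + 0.00009 - 0.00000 + 0.00000
= 0.96000.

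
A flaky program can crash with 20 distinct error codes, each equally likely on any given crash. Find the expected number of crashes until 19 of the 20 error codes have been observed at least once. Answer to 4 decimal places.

Going from k to k+1 distinct takes a geometric number of crashes with mean 20/(20-k).
Sum over k = 0,...,18: E = 20/20 + 20/19 + 20/18 + ... + 20/3 + 20/2 = 51.95479.

51.9548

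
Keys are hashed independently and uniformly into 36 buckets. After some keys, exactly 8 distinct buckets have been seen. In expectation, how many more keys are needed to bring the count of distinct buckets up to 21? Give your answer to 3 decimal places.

From k distinct to k+1 distinct takes on average 36/(36-k) keys.
Sum over k = 8,...,20: E = 36/28 + 36/27 + 36/26 + ... + 36/17 + 36/16 = 21.9219.

21.922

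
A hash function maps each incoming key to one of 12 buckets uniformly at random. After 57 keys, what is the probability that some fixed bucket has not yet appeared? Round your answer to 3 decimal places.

On each key the fixed bucket fails to appear with probability 11/12.
P(still missing after 57) = (11/12)^57 = 0.0070.

0.007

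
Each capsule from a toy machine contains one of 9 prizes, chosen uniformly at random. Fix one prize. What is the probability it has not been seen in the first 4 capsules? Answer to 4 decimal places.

0.6243

On each capsule the fixed prize fails to appear with probability 8/9.
P(still missing after 4) = (8/9)^4 = 0.62430.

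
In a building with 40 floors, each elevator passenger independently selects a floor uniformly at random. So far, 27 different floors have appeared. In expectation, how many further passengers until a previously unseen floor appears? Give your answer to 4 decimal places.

3.0769

Each passenger yields a new floor with probability (40-27)/40 = 13/40, so the wait is geometric with mean 40/13.
E = 40/13 = 3.07692.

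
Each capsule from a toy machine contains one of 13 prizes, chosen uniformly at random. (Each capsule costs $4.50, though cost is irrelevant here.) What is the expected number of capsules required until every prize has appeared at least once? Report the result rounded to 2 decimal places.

41.34

Split into phases: going from k distinct to k+1 distinct takes on average 13/(13-k) capsules.
E[T] = 13/13 + 13/12 + 13/11 + ... + 13/2 + 13/1 = 13·H_{13}.
H_{13} = 3.180, so E[T] = 41.342.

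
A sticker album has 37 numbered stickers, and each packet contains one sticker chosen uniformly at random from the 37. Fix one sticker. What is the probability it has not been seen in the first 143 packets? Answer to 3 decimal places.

0.020

On each packet the fixed sticker fails to appear with probability 36/37.
P(still missing after 143) = (36/37)^143 = 0.0199.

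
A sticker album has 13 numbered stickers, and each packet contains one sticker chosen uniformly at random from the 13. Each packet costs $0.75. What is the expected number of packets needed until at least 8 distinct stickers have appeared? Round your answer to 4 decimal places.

11.6584

Going from k to k+1 distinct takes a geometric number of packets with mean 13/(13-k).
Sum over k = 0,...,7: E = 13/13 + 13/12 + 13/11 + ... + 13/7 + 13/6 = 11.65841.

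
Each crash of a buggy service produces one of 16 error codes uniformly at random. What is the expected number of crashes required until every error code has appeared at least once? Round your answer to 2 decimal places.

54.09

After k distinct error codes have appeared, the next crash gives a new one with probability (16-k)/16, so the expected wait for the (k+1)-th is 16/(16-k).
E[T] = 16/16 + 16/15 + 16/14 + ... + 16/2 + 16/1 = 16·H_{16}.
H_{16} = 3.381, so E[T] = 54.092.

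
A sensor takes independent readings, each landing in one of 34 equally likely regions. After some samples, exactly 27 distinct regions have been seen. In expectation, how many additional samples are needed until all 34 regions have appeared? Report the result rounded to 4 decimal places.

With k distinct regions already seen, the next new one takes an expected 34/(34-k) samples.
Sum over k = 27,...,33: E = 34/7 + 34/6 + 34/5 + ... + 34/2 + 34/1 = 88.15714.

88.1571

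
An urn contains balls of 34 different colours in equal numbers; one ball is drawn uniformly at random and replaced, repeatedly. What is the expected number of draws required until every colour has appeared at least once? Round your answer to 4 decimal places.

140.0191

Split into phases: going from k distinct to k+1 distinct takes on average 34/(34-k) draws.
E[T] = 34/34 + 34/33 + 34/32 + ... + 34/2 + 34/1 = 34·H_{34}.
H_{34} = 4.11821, so E[T] = 140.01914.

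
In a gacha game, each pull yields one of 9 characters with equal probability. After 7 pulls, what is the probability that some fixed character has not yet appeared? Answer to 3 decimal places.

0.438

Each pull misses the fixed character with probability (9-1)/9 = 8/9, independently.
P(still missing after 7) = (8/9)^7 = 0.4385.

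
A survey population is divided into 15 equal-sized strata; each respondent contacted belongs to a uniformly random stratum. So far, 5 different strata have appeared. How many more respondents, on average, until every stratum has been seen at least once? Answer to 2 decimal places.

43.93

With k distinct strata already seen, the next new one takes an expected 15/(15-k) respondents.
Sum over k = 5,...,14: E = 15/10 + 15/9 + 15/8 + ... + 15/2 + 15/1 = 43.935.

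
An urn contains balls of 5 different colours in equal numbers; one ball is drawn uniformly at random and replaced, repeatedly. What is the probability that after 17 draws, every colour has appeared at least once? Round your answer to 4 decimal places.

0.8891

By inclusion–exclusion over which colours are missing,
P(all seen) = Σ_{j=0}^{5} (-1)^j C(5,j)((5-j)/5)^17
= 1.00000 - 0.11259 + 0.00169 - 0.00000 + 0.00000 - 0.00000
= 0.88910.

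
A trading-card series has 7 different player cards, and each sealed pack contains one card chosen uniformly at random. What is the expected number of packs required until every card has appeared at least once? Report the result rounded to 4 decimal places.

Split into phases: going from k distinct to k+1 distinct takes on average 7/(7-k) packs.
E[T] = 7/7 + 7/6 + 7/5 + ... + 7/2 + 7/1 = 7·H_{7}.
H_{7} = 2.59286, so E[T] = 18.15000.

18.1500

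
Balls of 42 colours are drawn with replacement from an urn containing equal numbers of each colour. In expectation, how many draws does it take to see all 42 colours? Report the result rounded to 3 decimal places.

181.723

The wait to go from k to k+1 distinct colours is geometric with mean 42/(42-k).
E[T] = 42/42 + 42/41 + 42/40 + ... + 42/2 + 42/1 = 42·H_{42}.
H_{42} = 4.3267, so E[T] = 181.7232.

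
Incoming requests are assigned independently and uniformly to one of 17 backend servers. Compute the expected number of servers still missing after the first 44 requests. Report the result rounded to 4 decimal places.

1.1803

For each server, P(unseen after 44) = (16/17)^44 = 0.06943.
By linearity of expectation, E[unseen] = 17·(16/17)^44 = 1.18025.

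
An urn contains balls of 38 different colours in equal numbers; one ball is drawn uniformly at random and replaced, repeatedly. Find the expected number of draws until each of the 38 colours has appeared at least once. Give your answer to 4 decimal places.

160.6603

After k distinct colours have appeared, the next draw gives a new one with probability (38-k)/38, so the expected wait for the (k+1)-th is 38/(38-k).
E[T] = 38/38 + 38/37 + 38/36 + ... + 38/2 + 38/1 = 38·H_{38}.
H_{38} = 4.22790, so E[T] = 160.66028.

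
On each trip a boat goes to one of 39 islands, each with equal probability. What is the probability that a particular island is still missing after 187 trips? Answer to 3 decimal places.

0.008

On each trip the fixed island fails to appear with probability 38/39.
P(still missing after 187) = (38/39)^187 = 0.0078.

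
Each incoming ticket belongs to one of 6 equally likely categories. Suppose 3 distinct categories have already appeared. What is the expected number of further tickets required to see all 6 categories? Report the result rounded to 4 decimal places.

From k distinct to k+1 distinct takes on average 6/(6-k) tickets.
Sum over k = 3,...,5: E = 6/3 + 6/2 + 6/1 = 11.00000.

11.0000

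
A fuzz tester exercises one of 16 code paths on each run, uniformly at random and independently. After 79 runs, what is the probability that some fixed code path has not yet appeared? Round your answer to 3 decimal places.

Each run misses the fixed code path with probability (16-1)/16 = 15/16, independently.
P(still missing after 79) = (15/16)^79 = 0.0061.

0.006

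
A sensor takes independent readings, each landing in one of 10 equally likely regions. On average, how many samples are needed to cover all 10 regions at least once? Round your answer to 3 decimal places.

After k distinct regions have appeared, the next sample gives a new one with probability (10-k)/10, so the expected wait for the (k+1)-th is 10/(10-k).
E[T] = 10/10 + 10/9 + 10/8 + ... + 10/2 + 10/1 = 10·H_{10}.
H_{10} = 2.9290, so E[T] = 29.2897.

29.290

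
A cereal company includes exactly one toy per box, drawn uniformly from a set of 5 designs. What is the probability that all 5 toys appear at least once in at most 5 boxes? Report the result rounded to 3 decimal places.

0.038

Let A_i be the event that toy i is missing after 5 boxes. By inclusion–exclusion on the A_i,
P(all seen) = Σ_{j=0}^{5} (-1)^j C(5,j)((5-j)/5)^5
= 1.0000 - 1.6384 + 0.7776 - 0.1024 + 0.0016 - 0.0000
= 0.0384.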